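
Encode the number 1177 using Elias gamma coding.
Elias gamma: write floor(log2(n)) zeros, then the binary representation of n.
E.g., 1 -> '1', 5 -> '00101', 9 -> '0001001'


num_bits = floor(log2(1177)) + 1 = 11
leading_zeros = num_bits - 1 = 10
binary(1177) = 10010011001

Elias gamma(1177) = '0000000000' + '10010011001' = 000000000010010011001 (21 bits)


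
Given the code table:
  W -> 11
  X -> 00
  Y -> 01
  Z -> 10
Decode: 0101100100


Decoding:
01 -> Y
01 -> Y
10 -> Z
01 -> Y
00 -> X


Result: YYZYX


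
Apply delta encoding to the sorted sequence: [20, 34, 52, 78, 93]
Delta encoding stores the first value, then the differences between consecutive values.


First value: 20
Deltas:
  34 - 20 = 14
  52 - 34 = 18
  78 - 52 = 26
  93 - 78 = 15


Delta encoded: [20, 14, 18, 26, 15]


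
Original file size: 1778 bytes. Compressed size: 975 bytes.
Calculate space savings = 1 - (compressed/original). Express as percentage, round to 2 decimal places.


ratio = compressed/original = 975/1778 = 0.548369
savings = 1 - ratio = 1 - 0.548369 = 0.451631
as a percentage: 0.451631 * 100 = 45.16%

Space savings = 1 - 975/1778 = 45.16%


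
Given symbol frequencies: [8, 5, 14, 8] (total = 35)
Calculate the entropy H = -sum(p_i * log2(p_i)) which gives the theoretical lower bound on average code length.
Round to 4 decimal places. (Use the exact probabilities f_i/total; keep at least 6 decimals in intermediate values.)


Per-symbol terms -p_i * log2(p_i) with p_i = f_i/35:
  p = 8/35 = 0.228571: log2(p) = -2.129283, -p*log2(p) = 0.486693
  p = 5/35 = 0.142857: log2(p) = -2.807355, -p*log2(p) = 0.401051
  p = 14/35 = 0.400000: log2(p) = -1.321928, -p*log2(p) = 0.528771
  p = 8/35 = 0.228571: log2(p) = -2.129283, -p*log2(p) = 0.486693
H = 0.486693 + 0.401051 + 0.528771 + 0.486693 = 1.903208

H = 1.9032 bits/symbol


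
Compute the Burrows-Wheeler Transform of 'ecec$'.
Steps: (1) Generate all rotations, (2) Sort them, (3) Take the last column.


Rotations (sorted):
  0: $ecec -> last char: c
  1: c$ece -> last char: e
  2: cec$e -> last char: e
  3: ec$ec -> last char: c
  4: ecec$ -> last char: $


BWT = ceec$


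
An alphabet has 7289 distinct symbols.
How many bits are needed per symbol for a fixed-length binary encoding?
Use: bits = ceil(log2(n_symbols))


log2(7289) = 12.8315
Bracket: 2^12 = 4096 < 7289 <= 2^13 = 8192
So ceil(log2(7289)) = 13

bits = ceil(log2(7289)) = ceil(12.8315) = 13 bits


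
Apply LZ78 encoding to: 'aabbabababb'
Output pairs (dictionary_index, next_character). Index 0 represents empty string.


LZ78 encoding steps:
Dictionary: {0: ''}
Step 1: w='' (idx 0), next='a' -> output (0, 'a'), add 'a' as idx 1
Step 2: w='a' (idx 1), next='b' -> output (1, 'b'), add 'ab' as idx 2
Step 3: w='' (idx 0), next='b' -> output (0, 'b'), add 'b' as idx 3
Step 4: w='ab' (idx 2), next='a' -> output (2, 'a'), add 'aba' as idx 4
Step 5: w='b' (idx 3), next='a' -> output (3, 'a'), add 'ba' as idx 5
Step 6: w='b' (idx 3), next='b' -> output (3, 'b'), add 'bb' as idx 6


Encoded: [(0, 'a'), (1, 'b'), (0, 'b'), (2, 'a'), (3, 'a'), (3, 'b')]


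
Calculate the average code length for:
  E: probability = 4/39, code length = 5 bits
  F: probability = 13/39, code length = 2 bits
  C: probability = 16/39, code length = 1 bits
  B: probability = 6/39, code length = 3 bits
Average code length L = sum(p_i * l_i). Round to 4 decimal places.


Weighted contributions p_i * l_i:
  E: (4/39) * 5 = 20/39
  F: (13/39) * 2 = 26/39
  C: (16/39) * 1 = 16/39
  B: (6/39) * 3 = 18/39
Sum = (20 + 26 + 16 + 18)/39 = 80/39

L = 80/39 = 2.0513 bits/symbol


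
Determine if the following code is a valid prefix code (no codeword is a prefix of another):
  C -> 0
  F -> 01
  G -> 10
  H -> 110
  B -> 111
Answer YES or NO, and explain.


Checking each pair (does one codeword prefix another?):
  C='0' vs F='01': prefix -- VIOLATION

NO -- this is NOT a valid prefix code. C (0) is a prefix of F (01).


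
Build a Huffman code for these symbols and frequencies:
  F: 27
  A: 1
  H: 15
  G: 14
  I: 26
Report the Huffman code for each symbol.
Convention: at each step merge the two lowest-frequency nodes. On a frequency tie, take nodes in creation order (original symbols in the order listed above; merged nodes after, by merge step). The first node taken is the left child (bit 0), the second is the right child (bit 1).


Huffman tree construction:
Step 1: Merge A(1) + G(14) = 15
Step 2: Merge H(15) + (A+G)(15) = 30
Step 3: Merge I(26) + F(27) = 53
Step 4: Merge (H+(A+G))(30) + (I+F)(53) = 83
Read each symbol's code off the tree from the root (left child = 0, right child = 1).

Codes:
  F: 11 (length 2)
  A: 010 (length 3)
  H: 00 (length 2)
  G: 011 (length 3)
  I: 10 (length 2)
Average code length: 181/83 = 2.1807 bits/symbol


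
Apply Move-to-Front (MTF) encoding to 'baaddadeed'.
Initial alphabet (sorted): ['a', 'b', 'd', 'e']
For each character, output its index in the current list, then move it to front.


MTF encoding:
'b': index 1 in ['a', 'b', 'd', 'e'] -> ['b', 'a', 'd', 'e']
'a': index 1 in ['b', 'a', 'd', 'e'] -> ['a', 'b', 'd', 'e']
'a': index 0 in ['a', 'b', 'd', 'e'] -> ['a', 'b', 'd', 'e']
'd': index 2 in ['a', 'b', 'd', 'e'] -> ['d', 'a', 'b', 'e']
'd': index 0 in ['d', 'a', 'b', 'e'] -> ['d', 'a', 'b', 'e']
'a': index 1 in ['d', 'a', 'b', 'e'] -> ['a', 'd', 'b', 'e']
'd': index 1 in ['a', 'd', 'b', 'e'] -> ['d', 'a', 'b', 'e']
'e': index 3 in ['d', 'a', 'b', 'e'] -> ['e', 'd', 'a', 'b']
'e': index 0 in ['e', 'd', 'a', 'b'] -> ['e', 'd', 'a', 'b']
'd': index 1 in ['e', 'd', 'a', 'b'] -> ['d', 'e', 'a', 'b']


Output: [1, 1, 0, 2, 0, 1, 1, 3, 0, 1]


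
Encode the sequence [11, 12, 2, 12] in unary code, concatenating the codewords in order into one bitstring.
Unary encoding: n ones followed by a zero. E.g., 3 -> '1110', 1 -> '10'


Encode each number as n ones followed by a terminating 0:
  11 -> 111111111110 (12 bits)
  12 -> 1111111111110 (13 bits)
  2 -> 110 (3 bits)
  12 -> 1111111111110 (13 bits)
Total length = 12 + 13 + 3 + 13 = 41 bits.

Unary([11, 12, 2, 12]) = 11111111111011111111111101101111111111110 (41 bits)


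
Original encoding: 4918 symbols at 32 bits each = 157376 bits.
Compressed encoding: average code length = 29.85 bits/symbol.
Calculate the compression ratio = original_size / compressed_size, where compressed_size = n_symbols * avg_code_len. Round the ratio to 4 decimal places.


original_size = n_symbols * orig_bits = 4918 * 32 = 157376 bits
compressed_size = n_symbols * avg_code_len = 4918 * 29.85 = 146802.3 bits
ratio = original_size / compressed_size = 157376 / 146802.3 = 1.072

Compression ratio = 1.072


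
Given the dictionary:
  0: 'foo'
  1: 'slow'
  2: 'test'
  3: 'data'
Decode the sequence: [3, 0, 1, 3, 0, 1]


Look up each index in the dictionary:
  3 -> 'data'
  0 -> 'foo'
  1 -> 'slow'
  3 -> 'data'
  0 -> 'foo'
  1 -> 'slow'

Decoded: "data foo slow data foo slow"


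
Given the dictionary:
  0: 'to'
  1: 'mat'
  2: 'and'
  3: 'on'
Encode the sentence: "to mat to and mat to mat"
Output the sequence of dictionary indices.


Look up each word in the dictionary:
  'to' -> 0
  'mat' -> 1
  'to' -> 0
  'and' -> 2
  'mat' -> 1
  'to' -> 0
  'mat' -> 1

Encoded: [0, 1, 0, 2, 1, 0, 1]


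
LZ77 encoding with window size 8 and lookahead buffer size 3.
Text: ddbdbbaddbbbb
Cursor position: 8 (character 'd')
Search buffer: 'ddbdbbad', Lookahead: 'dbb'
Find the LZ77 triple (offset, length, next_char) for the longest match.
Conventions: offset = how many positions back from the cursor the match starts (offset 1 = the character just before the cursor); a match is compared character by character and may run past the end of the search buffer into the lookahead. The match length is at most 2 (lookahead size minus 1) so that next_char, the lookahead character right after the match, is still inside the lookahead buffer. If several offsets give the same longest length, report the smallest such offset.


Try each offset into the search buffer:
  offset=1 (pos 7, char 'd'): match length 1
  offset=2 (pos 6, char 'a'): match length 0
  offset=3 (pos 5, char 'b'): match length 0
  offset=4 (pos 4, char 'b'): match length 0
  offset=5 (pos 3, char 'd'): match length 2
  offset=6 (pos 2, char 'b'): match length 0
  offset=7 (pos 1, char 'd'): match length 2
  offset=8 (pos 0, char 'd'): match length 1
Longest match has length 2, found at offsets 5, 7; take the smallest, offset 5.
next_char = character at position 8 + 2 = 10 -> 'b'

Best match: offset=5, length=2 (matching 'db' starting at position 3)
LZ77 triple: (5, 2, 'b')


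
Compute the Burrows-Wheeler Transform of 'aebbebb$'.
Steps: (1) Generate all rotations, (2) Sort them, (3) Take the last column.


Rotations (sorted):
  0: $aebbebb -> last char: b
  1: aebbebb$ -> last char: $
  2: b$aebbeb -> last char: b
  3: bb$aebbe -> last char: e
  4: bbebb$ae -> last char: e
  5: bebb$aeb -> last char: b
  6: ebb$aebb -> last char: b
  7: ebbebb$a -> last char: a


BWT = b$beebba


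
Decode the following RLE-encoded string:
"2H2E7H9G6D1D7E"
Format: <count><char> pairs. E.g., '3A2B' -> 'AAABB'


Expanding each <count><char> pair:
  2H -> 'HH'
  2E -> 'EE'
  7H -> 'HHHHHHH'
  9G -> 'GGGGGGGGG'
  6D -> 'DDDDDD'
  1D -> 'D'
  7E -> 'EEEEEEE'

Decoded = HHEEHHHHHHHGGGGGGGGGDDDDDDDEEEEEEE


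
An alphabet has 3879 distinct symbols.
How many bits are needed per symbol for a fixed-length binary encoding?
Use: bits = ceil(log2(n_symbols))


log2(3879) = 11.9215
Bracket: 2^11 = 2048 < 3879 <= 2^12 = 4096
So ceil(log2(3879)) = 12

bits = ceil(log2(3879)) = ceil(11.9215) = 12 bits


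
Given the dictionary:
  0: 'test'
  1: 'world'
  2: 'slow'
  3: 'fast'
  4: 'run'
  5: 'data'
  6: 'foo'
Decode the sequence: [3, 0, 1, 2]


Look up each index in the dictionary:
  3 -> 'fast'
  0 -> 'test'
  1 -> 'world'
  2 -> 'slow'

Decoded: "fast test world slow"


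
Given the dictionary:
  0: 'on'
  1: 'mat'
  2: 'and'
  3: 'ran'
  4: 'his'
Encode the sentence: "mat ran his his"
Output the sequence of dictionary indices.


Look up each word in the dictionary:
  'mat' -> 1
  'ran' -> 3
  'his' -> 4
  'his' -> 4

Encoded: [1, 3, 4, 4]


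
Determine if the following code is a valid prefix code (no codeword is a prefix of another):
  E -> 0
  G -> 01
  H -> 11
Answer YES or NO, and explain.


Checking each pair (does one codeword prefix another?):
  E='0' vs G='01': prefix -- VIOLATION

NO -- this is NOT a valid prefix code. E (0) is a prefix of G (01).


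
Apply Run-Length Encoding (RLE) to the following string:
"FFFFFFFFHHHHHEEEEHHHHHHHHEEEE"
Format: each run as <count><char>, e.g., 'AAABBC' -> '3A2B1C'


Scanning runs left to right:
  i=0: run of 'F' x 8 -> '8F'
  i=8: run of 'H' x 5 -> '5H'
  i=13: run of 'E' x 4 -> '4E'
  i=17: run of 'H' x 8 -> '8H'
  i=25: run of 'E' x 4 -> '4E'

RLE = 8F5H4E8H4E


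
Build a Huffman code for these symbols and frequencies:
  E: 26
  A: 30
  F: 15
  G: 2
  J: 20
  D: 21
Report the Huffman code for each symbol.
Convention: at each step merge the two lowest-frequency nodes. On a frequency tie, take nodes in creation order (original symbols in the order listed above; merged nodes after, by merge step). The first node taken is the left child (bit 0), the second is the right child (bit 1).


Huffman tree construction:
Step 1: Merge G(2) + F(15) = 17
Step 2: Merge (G+F)(17) + J(20) = 37
Step 3: Merge D(21) + E(26) = 47
Step 4: Merge A(30) + ((G+F)+J)(37) = 67
Step 5: Merge (D+E)(47) + (A+((G+F)+J))(67) = 114
Read each symbol's code off the tree from the root (left child = 0, right child = 1).

Codes:
  E: 01 (length 2)
  A: 10 (length 2)
  F: 1101 (length 4)
  G: 1100 (length 4)
  J: 111 (length 3)
  D: 00 (length 2)
Average code length: 282/114 = 2.4737 bits/symbol


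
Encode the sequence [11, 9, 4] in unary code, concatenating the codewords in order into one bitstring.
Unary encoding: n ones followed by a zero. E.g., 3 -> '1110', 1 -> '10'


Encode each number as n ones followed by a terminating 0:
  11 -> 111111111110 (12 bits)
  9 -> 1111111110 (10 bits)
  4 -> 11110 (5 bits)
Total length = 12 + 10 + 5 = 27 bits.

Unary([11, 9, 4]) = 111111111110111111111011110 (27 bits)


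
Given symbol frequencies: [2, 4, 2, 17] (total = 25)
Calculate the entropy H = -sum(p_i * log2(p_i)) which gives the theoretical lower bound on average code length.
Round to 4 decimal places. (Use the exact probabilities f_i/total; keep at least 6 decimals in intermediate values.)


Per-symbol terms -p_i * log2(p_i) with p_i = f_i/25:
  p = 2/25 = 0.080000: log2(p) = -3.643856, -p*log2(p) = 0.291508
  p = 4/25 = 0.160000: log2(p) = -2.643856, -p*log2(p) = 0.423017
  p = 2/25 = 0.080000: log2(p) = -3.643856, -p*log2(p) = 0.291508
  p = 17/25 = 0.680000: log2(p) = -0.556393, -p*log2(p) = 0.378347
H = 0.291508 + 0.423017 + 0.291508 + 0.378347 = 1.384380

H = 1.3844 bits/symbol


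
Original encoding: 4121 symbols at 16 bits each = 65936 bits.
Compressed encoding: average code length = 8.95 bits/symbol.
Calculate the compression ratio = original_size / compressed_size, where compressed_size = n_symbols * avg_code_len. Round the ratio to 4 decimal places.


original_size = n_symbols * orig_bits = 4121 * 16 = 65936 bits
compressed_size = n_symbols * avg_code_len = 4121 * 8.95 = 36882.95 bits
ratio = original_size / compressed_size = 65936 / 36882.95 = 1.7877

Compression ratio = 1.7877


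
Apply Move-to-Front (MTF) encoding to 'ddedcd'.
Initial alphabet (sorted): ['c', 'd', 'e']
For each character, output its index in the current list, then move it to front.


MTF encoding:
'd': index 1 in ['c', 'd', 'e'] -> ['d', 'c', 'e']
'd': index 0 in ['d', 'c', 'e'] -> ['d', 'c', 'e']
'e': index 2 in ['d', 'c', 'e'] -> ['e', 'd', 'c']
'd': index 1 in ['e', 'd', 'c'] -> ['d', 'e', 'c']
'c': index 2 in ['d', 'e', 'c'] -> ['c', 'd', 'e']
'd': index 1 in ['c', 'd', 'e'] -> ['d', 'c', 'e']


Output: [1, 0, 2, 1, 2, 1]


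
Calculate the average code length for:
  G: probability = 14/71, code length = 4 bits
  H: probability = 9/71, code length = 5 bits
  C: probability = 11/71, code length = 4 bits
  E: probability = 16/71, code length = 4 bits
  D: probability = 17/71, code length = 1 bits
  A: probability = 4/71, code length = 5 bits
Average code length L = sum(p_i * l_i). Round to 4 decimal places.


Weighted contributions p_i * l_i:
  G: (14/71) * 4 = 56/71
  H: (9/71) * 5 = 45/71
  C: (11/71) * 4 = 44/71
  E: (16/71) * 4 = 64/71
  D: (17/71) * 1 = 17/71
  A: (4/71) * 5 = 20/71
Sum = (56 + 45 + 44 + 64 + 17 + 20)/71 = 246/71

L = 246/71 = 3.4648 bits/symbol


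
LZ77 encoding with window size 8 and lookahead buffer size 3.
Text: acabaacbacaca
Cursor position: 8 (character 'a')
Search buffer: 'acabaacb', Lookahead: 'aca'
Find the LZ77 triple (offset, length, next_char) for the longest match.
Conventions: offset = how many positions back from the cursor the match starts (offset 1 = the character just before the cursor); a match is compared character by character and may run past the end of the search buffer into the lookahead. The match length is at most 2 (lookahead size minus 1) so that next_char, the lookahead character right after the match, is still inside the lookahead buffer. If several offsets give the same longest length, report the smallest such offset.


Try each offset into the search buffer:
  offset=1 (pos 7, char 'b'): match length 0
  offset=2 (pos 6, char 'c'): match length 0
  offset=3 (pos 5, char 'a'): match length 2
  offset=4 (pos 4, char 'a'): match length 1
  offset=5 (pos 3, char 'b'): match length 0
  offset=6 (pos 2, char 'a'): match length 1
  offset=7 (pos 1, char 'c'): match length 0
  offset=8 (pos 0, char 'a'): match length 2
Longest match has length 2, found at offsets 3, 8; take the smallest, offset 3.
next_char = character at position 8 + 2 = 10 -> 'a'

Best match: offset=3, length=2 (matching 'ac' starting at position 5)
LZ77 triple: (3, 2, 'a')


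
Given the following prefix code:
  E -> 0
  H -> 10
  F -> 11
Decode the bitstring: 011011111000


Decoding step by step:
Bits 0 -> E
Bits 11 -> F
Bits 0 -> E
Bits 11 -> F
Bits 11 -> F
Bits 10 -> H
Bits 0 -> E
Bits 0 -> E


Decoded message: EFEFFHEE


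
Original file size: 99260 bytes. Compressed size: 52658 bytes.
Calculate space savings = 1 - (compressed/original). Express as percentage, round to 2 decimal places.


ratio = compressed/original = 52658/99260 = 0.530506
savings = 1 - ratio = 1 - 0.530506 = 0.469494
as a percentage: 0.469494 * 100 = 46.95%

Space savings = 1 - 52658/99260 = 46.95%


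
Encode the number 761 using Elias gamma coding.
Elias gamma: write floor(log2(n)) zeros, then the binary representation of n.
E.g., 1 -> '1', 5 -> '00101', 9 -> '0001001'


num_bits = floor(log2(761)) + 1 = 10
leading_zeros = num_bits - 1 = 9
binary(761) = 1011111001

Elias gamma(761) = '000000000' + '1011111001' = 0000000001011111001 (19 bits)


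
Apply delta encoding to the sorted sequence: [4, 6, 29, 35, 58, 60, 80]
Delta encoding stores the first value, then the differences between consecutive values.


First value: 4
Deltas:
  6 - 4 = 2
  29 - 6 = 23
  35 - 29 = 6
  58 - 35 = 23
  60 - 58 = 2
  80 - 60 = 20


Delta encoded: [4, 2, 23, 6, 23, 2, 20]


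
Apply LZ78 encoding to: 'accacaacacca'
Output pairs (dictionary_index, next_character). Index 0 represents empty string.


LZ78 encoding steps:
Dictionary: {0: ''}
Step 1: w='' (idx 0), next='a' -> output (0, 'a'), add 'a' as idx 1
Step 2: w='' (idx 0), next='c' -> output (0, 'c'), add 'c' as idx 2
Step 3: w='c' (idx 2), next='a' -> output (2, 'a'), add 'ca' as idx 3
Step 4: w='ca' (idx 3), next='a' -> output (3, 'a'), add 'caa' as idx 4
Step 5: w='ca' (idx 3), next='c' -> output (3, 'c'), add 'cac' as idx 5
Step 6: w='ca' (idx 3), end of input -> output (3, '')


Encoded: [(0, 'a'), (0, 'c'), (2, 'a'), (3, 'a'), (3, 'c'), (3, '')]


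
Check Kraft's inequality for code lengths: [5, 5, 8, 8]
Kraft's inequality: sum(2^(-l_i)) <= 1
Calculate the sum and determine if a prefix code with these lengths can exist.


Sum = 2^(-5) + 2^(-5) + 2^(-8) + 2^(-8)
    = 0.03125 + 0.03125 + 0.00390625 + 0.00390625
    = 18/256 = 0.0703125
Since 0.0703125 <= 1, Kraft's inequality IS satisfied.
A prefix code with these lengths CAN exist.

Kraft sum = 0.0703125. Satisfied.


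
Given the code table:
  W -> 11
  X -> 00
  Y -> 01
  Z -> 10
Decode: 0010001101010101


Decoding:
00 -> X
10 -> Z
00 -> X
11 -> W
01 -> Y
01 -> Y
01 -> Y
01 -> Y


Result: XZXWYYYY


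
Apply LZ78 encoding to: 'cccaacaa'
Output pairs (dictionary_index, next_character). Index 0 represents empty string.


LZ78 encoding steps:
Dictionary: {0: ''}
Step 1: w='' (idx 0), next='c' -> output (0, 'c'), add 'c' as idx 1
Step 2: w='c' (idx 1), next='c' -> output (1, 'c'), add 'cc' as idx 2
Step 3: w='' (idx 0), next='a' -> output (0, 'a'), add 'a' as idx 3
Step 4: w='a' (idx 3), next='c' -> output (3, 'c'), add 'ac' as idx 4
Step 5: w='a' (idx 3), next='a' -> output (3, 'a'), add 'aa' as idx 5


Encoded: [(0, 'c'), (1, 'c'), (0, 'a'), (3, 'c'), (3, 'a')]


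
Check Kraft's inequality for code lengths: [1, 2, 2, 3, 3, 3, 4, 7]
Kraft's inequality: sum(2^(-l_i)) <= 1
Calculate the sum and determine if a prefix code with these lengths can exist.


Sum = 2^(-1) + 2^(-2) + 2^(-2) + 2^(-3) + 2^(-3) + 2^(-3) + 2^(-4) + 2^(-7)
    = 0.5 + 0.25 + 0.25 + 0.125 + 0.125 + 0.125 + 0.0625 + 0.0078125
    = 185/128 = 1.4453125
Since 1.4453125 > 1, Kraft's inequality is NOT satisfied.
A prefix code with these lengths CANNOT exist.

Kraft sum = 1.4453125. Not satisfied.


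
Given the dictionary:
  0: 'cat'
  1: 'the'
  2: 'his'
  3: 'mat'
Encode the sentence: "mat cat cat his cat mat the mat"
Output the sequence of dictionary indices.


Look up each word in the dictionary:
  'mat' -> 3
  'cat' -> 0
  'cat' -> 0
  'his' -> 2
  'cat' -> 0
  'mat' -> 3
  'the' -> 1
  'mat' -> 3

Encoded: [3, 0, 0, 2, 0, 3, 1, 3]


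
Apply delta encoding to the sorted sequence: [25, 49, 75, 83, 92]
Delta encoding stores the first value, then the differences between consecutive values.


First value: 25
Deltas:
  49 - 25 = 24
  75 - 49 = 26
  83 - 75 = 8
  92 - 83 = 9


Delta encoded: [25, 24, 26, 8, 9]


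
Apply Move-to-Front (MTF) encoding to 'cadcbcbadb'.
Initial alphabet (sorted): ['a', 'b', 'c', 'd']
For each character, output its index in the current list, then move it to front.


MTF encoding:
'c': index 2 in ['a', 'b', 'c', 'd'] -> ['c', 'a', 'b', 'd']
'a': index 1 in ['c', 'a', 'b', 'd'] -> ['a', 'c', 'b', 'd']
'd': index 3 in ['a', 'c', 'b', 'd'] -> ['d', 'a', 'c', 'b']
'c': index 2 in ['d', 'a', 'c', 'b'] -> ['c', 'd', 'a', 'b']
'b': index 3 in ['c', 'd', 'a', 'b'] -> ['b', 'c', 'd', 'a']
'c': index 1 in ['b', 'c', 'd', 'a'] -> ['c', 'b', 'd', 'a']
'b': index 1 in ['c', 'b', 'd', 'a'] -> ['b', 'c', 'd', 'a']
'a': index 3 in ['b', 'c', 'd', 'a'] -> ['a', 'b', 'c', 'd']
'd': index 3 in ['a', 'b', 'c', 'd'] -> ['d', 'a', 'b', 'c']
'b': index 2 in ['d', 'a', 'b', 'c'] -> ['b', 'd', 'a', 'c']


Output: [2, 1, 3, 2, 3, 1, 1, 3, 3, 2]


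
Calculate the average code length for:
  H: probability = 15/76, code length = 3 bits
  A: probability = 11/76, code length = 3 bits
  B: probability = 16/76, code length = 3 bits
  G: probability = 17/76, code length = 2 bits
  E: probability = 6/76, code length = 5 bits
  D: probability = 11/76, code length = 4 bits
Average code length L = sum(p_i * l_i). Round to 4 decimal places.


Weighted contributions p_i * l_i:
  H: (15/76) * 3 = 45/76
  A: (11/76) * 3 = 33/76
  B: (16/76) * 3 = 48/76
  G: (17/76) * 2 = 34/76
  E: (6/76) * 5 = 30/76
  D: (11/76) * 4 = 44/76
Sum = (45 + 33 + 48 + 34 + 30 + 44)/76 = 234/76

L = 234/76 = 3.0789 bits/symbol


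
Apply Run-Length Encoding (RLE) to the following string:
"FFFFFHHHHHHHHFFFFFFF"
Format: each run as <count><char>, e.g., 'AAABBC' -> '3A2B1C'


Scanning runs left to right:
  i=0: run of 'F' x 5 -> '5F'
  i=5: run of 'H' x 8 -> '8H'
  i=13: run of 'F' x 7 -> '7F'

RLE = 5F8H7F


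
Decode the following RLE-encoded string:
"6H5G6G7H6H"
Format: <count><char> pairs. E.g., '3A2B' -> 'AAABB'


Expanding each <count><char> pair:
  6H -> 'HHHHHH'
  5G -> 'GGGGG'
  6G -> 'GGGGGG'
  7H -> 'HHHHHHH'
  6H -> 'HHHHHH'

Decoded = HHHHHHGGGGGGGGGGGHHHHHHHHHHHHH


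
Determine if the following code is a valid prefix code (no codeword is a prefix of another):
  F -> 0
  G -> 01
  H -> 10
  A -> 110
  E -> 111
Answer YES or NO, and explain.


Checking each pair (does one codeword prefix another?):
  F='0' vs G='01': prefix -- VIOLATION

NO -- this is NOT a valid prefix code. F (0) is a prefix of G (01).


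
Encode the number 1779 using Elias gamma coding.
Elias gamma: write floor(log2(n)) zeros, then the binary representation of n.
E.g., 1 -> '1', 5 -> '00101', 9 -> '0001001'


num_bits = floor(log2(1779)) + 1 = 11
leading_zeros = num_bits - 1 = 10
binary(1779) = 11011110011

Elias gamma(1779) = '0000000000' + '11011110011' = 000000000011011110011 (21 bits)


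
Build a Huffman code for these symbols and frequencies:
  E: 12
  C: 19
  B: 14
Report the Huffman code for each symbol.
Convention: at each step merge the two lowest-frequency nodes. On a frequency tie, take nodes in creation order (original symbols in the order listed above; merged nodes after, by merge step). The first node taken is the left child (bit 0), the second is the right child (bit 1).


Huffman tree construction:
Step 1: Merge E(12) + B(14) = 26
Step 2: Merge C(19) + (E+B)(26) = 45
Read each symbol's code off the tree from the root (left child = 0, right child = 1).

Codes:
  E: 10 (length 2)
  C: 0 (length 1)
  B: 11 (length 2)
Average code length: 71/45 = 1.5778 bits/symbol


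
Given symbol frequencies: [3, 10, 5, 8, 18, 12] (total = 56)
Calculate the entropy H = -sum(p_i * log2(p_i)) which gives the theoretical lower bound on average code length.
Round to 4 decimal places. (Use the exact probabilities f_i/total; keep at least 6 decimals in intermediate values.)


Per-symbol terms -p_i * log2(p_i) with p_i = f_i/56:
  p = 3/56 = 0.053571: log2(p) = -4.222392, -p*log2(p) = 0.226200
  p = 10/56 = 0.178571: log2(p) = -2.485427, -p*log2(p) = 0.443826
  p = 5/56 = 0.089286: log2(p) = -3.485427, -p*log2(p) = 0.311199
  p = 8/56 = 0.142857: log2(p) = -2.807355, -p*log2(p) = 0.401051
  p = 18/56 = 0.321429: log2(p) = -1.637430, -p*log2(p) = 0.526317
  p = 12/56 = 0.214286: log2(p) = -2.222392, -p*log2(p) = 0.476227
H = 0.226200 + 0.443826 + 0.311199 + 0.401051 + 0.526317 + 0.476227 = 2.384820

H = 2.3848 bits/symbol


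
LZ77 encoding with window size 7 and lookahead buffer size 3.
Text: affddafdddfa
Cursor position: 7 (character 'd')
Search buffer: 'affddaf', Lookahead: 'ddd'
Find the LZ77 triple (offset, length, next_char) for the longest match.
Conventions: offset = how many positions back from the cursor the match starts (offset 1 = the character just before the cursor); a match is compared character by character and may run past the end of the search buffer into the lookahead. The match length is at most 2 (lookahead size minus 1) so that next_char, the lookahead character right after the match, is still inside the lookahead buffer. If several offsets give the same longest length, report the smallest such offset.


Try each offset into the search buffer:
  offset=1 (pos 6, char 'f'): match length 0
  offset=2 (pos 5, char 'a'): match length 0
  offset=3 (pos 4, char 'd'): match length 1
  offset=4 (pos 3, char 'd'): match length 2
  offset=5 (pos 2, char 'f'): match length 0
  offset=6 (pos 1, char 'f'): match length 0
  offset=7 (pos 0, char 'a'): match length 0
Longest match has length 2 at offset 4.
next_char = character at position 7 + 2 = 9 -> 'd'

Best match: offset=4, length=2 (matching 'dd' starting at position 3)
LZ77 triple: (4, 2, 'd')


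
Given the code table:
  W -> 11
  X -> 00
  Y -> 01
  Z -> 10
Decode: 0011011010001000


Decoding:
00 -> X
11 -> W
01 -> Y
10 -> Z
10 -> Z
00 -> X
10 -> Z
00 -> X


Result: XWYZZXZX


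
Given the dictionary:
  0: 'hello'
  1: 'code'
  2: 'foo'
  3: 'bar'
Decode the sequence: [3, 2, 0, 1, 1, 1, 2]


Look up each index in the dictionary:
  3 -> 'bar'
  2 -> 'foo'
  0 -> 'hello'
  1 -> 'code'
  1 -> 'code'
  1 -> 'code'
  2 -> 'foo'

Decoded: "bar foo hello code code code foo"


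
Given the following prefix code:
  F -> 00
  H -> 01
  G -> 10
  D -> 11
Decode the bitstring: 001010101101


Decoding step by step:
Bits 00 -> F
Bits 10 -> G
Bits 10 -> G
Bits 10 -> G
Bits 11 -> D
Bits 01 -> H


Decoded message: FGGGDH


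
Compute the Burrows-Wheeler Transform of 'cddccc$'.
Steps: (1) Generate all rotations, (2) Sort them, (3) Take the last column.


Rotations (sorted):
  0: $cddccc -> last char: c
  1: c$cddcc -> last char: c
  2: cc$cddc -> last char: c
  3: ccc$cdd -> last char: d
  4: cddccc$ -> last char: $
  5: dccc$cd -> last char: d
  6: ddccc$c -> last char: c


BWT = cccd$dc


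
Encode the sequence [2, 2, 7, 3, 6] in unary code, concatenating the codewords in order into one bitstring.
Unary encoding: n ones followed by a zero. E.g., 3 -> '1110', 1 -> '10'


Encode each number as n ones followed by a terminating 0:
  2 -> 110 (3 bits)
  2 -> 110 (3 bits)
  7 -> 11111110 (8 bits)
  3 -> 1110 (4 bits)
  6 -> 1111110 (7 bits)
Total length = 3 + 3 + 8 + 4 + 7 = 25 bits.

Unary([2, 2, 7, 3, 6]) = 1101101111111011101111110 (25 bits)


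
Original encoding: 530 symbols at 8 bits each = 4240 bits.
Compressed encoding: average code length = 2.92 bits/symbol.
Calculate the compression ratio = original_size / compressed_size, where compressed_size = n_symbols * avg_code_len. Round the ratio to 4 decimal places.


original_size = n_symbols * orig_bits = 530 * 8 = 4240 bits
compressed_size = n_symbols * avg_code_len = 530 * 2.92 = 1547.6 bits
ratio = original_size / compressed_size = 4240 / 1547.6 = 2.7397

Compression ratio = 2.7397


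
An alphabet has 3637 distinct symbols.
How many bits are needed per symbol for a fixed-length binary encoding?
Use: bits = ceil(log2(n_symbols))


log2(3637) = 11.8285
Bracket: 2^11 = 2048 < 3637 <= 2^12 = 4096
So ceil(log2(3637)) = 12

bits = ceil(log2(3637)) = ceil(11.8285) = 12 bits


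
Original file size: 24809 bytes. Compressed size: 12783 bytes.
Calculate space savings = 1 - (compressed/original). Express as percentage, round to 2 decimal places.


ratio = compressed/original = 12783/24809 = 0.515257
savings = 1 - ratio = 1 - 0.515257 = 0.484743
as a percentage: 0.484743 * 100 = 48.47%

Space savings = 1 - 12783/24809 = 48.47%


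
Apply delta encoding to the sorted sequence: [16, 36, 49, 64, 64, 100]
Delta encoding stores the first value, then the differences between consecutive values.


First value: 16
Deltas:
  36 - 16 = 20
  49 - 36 = 13
  64 - 49 = 15
  64 - 64 = 0
  100 - 64 = 36


Delta encoded: [16, 20, 13, 15, 0, 36]


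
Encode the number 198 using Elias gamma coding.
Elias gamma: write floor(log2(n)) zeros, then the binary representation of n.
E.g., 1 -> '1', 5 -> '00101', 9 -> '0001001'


num_bits = floor(log2(198)) + 1 = 8
leading_zeros = num_bits - 1 = 7
binary(198) = 11000110

Elias gamma(198) = '0000000' + '11000110' = 000000011000110 (15 bits)


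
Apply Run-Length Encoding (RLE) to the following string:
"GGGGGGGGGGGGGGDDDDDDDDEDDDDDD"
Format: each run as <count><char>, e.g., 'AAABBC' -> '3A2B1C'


Scanning runs left to right:
  i=0: run of 'G' x 14 -> '14G'
  i=14: run of 'D' x 8 -> '8D'
  i=22: run of 'E' x 1 -> '1E'
  i=23: run of 'D' x 6 -> '6D'

RLE = 14G8D1E6D


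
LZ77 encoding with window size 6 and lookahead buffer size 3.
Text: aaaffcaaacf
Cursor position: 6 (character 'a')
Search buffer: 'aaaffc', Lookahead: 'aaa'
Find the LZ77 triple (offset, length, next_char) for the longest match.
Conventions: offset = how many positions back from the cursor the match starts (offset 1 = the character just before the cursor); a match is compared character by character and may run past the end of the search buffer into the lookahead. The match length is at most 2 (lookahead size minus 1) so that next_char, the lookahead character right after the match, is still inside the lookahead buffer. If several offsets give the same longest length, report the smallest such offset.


Try each offset into the search buffer:
  offset=1 (pos 5, char 'c'): match length 0
  offset=2 (pos 4, char 'f'): match length 0
  offset=3 (pos 3, char 'f'): match length 0
  offset=4 (pos 2, char 'a'): match length 1
  offset=5 (pos 1, char 'a'): match length 2
  offset=6 (pos 0, char 'a'): match length 2
Longest match has length 2, found at offsets 5, 6; take the smallest, offset 5.
next_char = character at position 6 + 2 = 8 -> 'a'

Best match: offset=5, length=2 (matching 'aa' starting at position 1)
LZ77 triple: (5, 2, 'a')


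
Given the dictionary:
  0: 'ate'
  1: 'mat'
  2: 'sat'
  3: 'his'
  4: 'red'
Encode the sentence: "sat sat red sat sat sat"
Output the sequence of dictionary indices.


Look up each word in the dictionary:
  'sat' -> 2
  'sat' -> 2
  'red' -> 4
  'sat' -> 2
  'sat' -> 2
  'sat' -> 2

Encoded: [2, 2, 4, 2, 2, 2]


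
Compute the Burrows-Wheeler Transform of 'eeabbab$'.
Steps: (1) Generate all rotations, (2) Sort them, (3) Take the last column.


Rotations (sorted):
  0: $eeabbab -> last char: b
  1: ab$eeabb -> last char: b
  2: abbab$ee -> last char: e
  3: b$eeabba -> last char: a
  4: bab$eeab -> last char: b
  5: bbab$eea -> last char: a
  6: eabbab$e -> last char: e
  7: eeabbab$ -> last char: $


BWT = bbeabae$


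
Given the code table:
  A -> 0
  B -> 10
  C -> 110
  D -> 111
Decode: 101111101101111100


Decoding:
10 -> B
111 -> D
110 -> C
110 -> C
111 -> D
110 -> C
0 -> A


Result: BDCCDCA


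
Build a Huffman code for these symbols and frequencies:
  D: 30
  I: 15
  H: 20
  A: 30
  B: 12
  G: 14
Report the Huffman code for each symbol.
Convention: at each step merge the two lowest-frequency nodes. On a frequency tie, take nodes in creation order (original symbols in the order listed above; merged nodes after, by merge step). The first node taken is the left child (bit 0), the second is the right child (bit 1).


Huffman tree construction:
Step 1: Merge B(12) + G(14) = 26
Step 2: Merge I(15) + H(20) = 35
Step 3: Merge (B+G)(26) + D(30) = 56
Step 4: Merge A(30) + (I+H)(35) = 65
Step 5: Merge ((B+G)+D)(56) + (A+(I+H))(65) = 121
Read each symbol's code off the tree from the root (left child = 0, right child = 1).

Codes:
  D: 01 (length 2)
  I: 110 (length 3)
  H: 111 (length 3)
  A: 10 (length 2)
  B: 000 (length 3)
  G: 001 (length 3)
Average code length: 303/121 = 2.5041 bits/symbol


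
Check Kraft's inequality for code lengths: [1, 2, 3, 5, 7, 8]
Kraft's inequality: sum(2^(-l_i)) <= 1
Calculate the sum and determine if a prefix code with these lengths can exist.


Sum = 2^(-1) + 2^(-2) + 2^(-3) + 2^(-5) + 2^(-7) + 2^(-8)
    = 0.5 + 0.25 + 0.125 + 0.03125 + 0.0078125 + 0.00390625
    = 235/256 = 0.91796875
Since 0.91796875 <= 1, Kraft's inequality IS satisfied.
A prefix code with these lengths CAN exist.

Kraft sum = 0.91796875. Satisfied.


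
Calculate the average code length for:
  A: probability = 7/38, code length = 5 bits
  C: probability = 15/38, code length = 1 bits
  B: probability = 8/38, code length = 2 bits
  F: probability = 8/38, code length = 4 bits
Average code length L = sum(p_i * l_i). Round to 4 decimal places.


Weighted contributions p_i * l_i:
  A: (7/38) * 5 = 35/38
  C: (15/38) * 1 = 15/38
  B: (8/38) * 2 = 16/38
  F: (8/38) * 4 = 32/38
Sum = (35 + 15 + 16 + 32)/38 = 98/38

L = 98/38 = 2.5789 bits/symbol


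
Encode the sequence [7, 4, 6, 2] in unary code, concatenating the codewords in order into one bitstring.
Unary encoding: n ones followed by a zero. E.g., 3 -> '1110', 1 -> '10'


Encode each number as n ones followed by a terminating 0:
  7 -> 11111110 (8 bits)
  4 -> 11110 (5 bits)
  6 -> 1111110 (7 bits)
  2 -> 110 (3 bits)
Total length = 8 + 5 + 7 + 3 = 23 bits.

Unary([7, 4, 6, 2]) = 11111110111101111110110 (23 bits)


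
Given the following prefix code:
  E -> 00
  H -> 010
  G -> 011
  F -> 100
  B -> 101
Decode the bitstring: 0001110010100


Decoding step by step:
Bits 00 -> E
Bits 011 -> G
Bits 100 -> F
Bits 101 -> B
Bits 00 -> E


Decoded message: EGFBE


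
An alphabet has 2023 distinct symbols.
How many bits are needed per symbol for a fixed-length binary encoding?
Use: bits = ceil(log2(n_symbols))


log2(2023) = 10.9823
Bracket: 2^10 = 1024 < 2023 <= 2^11 = 2048
So ceil(log2(2023)) = 11

bits = ceil(log2(2023)) = ceil(10.9823) = 11 bits


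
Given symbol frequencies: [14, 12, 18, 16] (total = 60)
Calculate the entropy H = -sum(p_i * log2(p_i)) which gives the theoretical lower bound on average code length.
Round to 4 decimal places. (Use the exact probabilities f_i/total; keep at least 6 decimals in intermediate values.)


Per-symbol terms -p_i * log2(p_i) with p_i = f_i/60:
  p = 14/60 = 0.233333: log2(p) = -2.099536, -p*log2(p) = 0.489892
  p = 12/60 = 0.200000: log2(p) = -2.321928, -p*log2(p) = 0.464386
  p = 18/60 = 0.300000: log2(p) = -1.736966, -p*log2(p) = 0.521090
  p = 16/60 = 0.266667: log2(p) = -1.906891, -p*log2(p) = 0.508504
H = 0.489892 + 0.464386 + 0.521090 + 0.508504 = 1.983872

H = 1.9839 bits/symbol


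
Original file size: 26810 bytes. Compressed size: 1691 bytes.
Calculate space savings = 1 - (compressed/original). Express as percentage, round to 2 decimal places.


ratio = compressed/original = 1691/26810 = 0.063073
savings = 1 - ratio = 1 - 0.063073 = 0.936927
as a percentage: 0.936927 * 100 = 93.69%

Space savings = 1 - 1691/26810 = 93.69%


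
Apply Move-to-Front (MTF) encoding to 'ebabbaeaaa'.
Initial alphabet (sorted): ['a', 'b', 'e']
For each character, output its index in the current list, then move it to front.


MTF encoding:
'e': index 2 in ['a', 'b', 'e'] -> ['e', 'a', 'b']
'b': index 2 in ['e', 'a', 'b'] -> ['b', 'e', 'a']
'a': index 2 in ['b', 'e', 'a'] -> ['a', 'b', 'e']
'b': index 1 in ['a', 'b', 'e'] -> ['b', 'a', 'e']
'b': index 0 in ['b', 'a', 'e'] -> ['b', 'a', 'e']
'a': index 1 in ['b', 'a', 'e'] -> ['a', 'b', 'e']
'e': index 2 in ['a', 'b', 'e'] -> ['e', 'a', 'b']
'a': index 1 in ['e', 'a', 'b'] -> ['a', 'e', 'b']
'a': index 0 in ['a', 'e', 'b'] -> ['a', 'e', 'b']
'a': index 0 in ['a', 'e', 'b'] -> ['a', 'e', 'b']


Output: [2, 2, 2, 1, 0, 1, 2, 1, 0, 0]


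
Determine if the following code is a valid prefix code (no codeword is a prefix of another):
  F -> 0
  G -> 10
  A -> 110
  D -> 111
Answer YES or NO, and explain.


Checking each pair (does one codeword prefix another?):
  F='0' vs G='10': no prefix
  F='0' vs A='110': no prefix
  F='0' vs D='111': no prefix
  G='10' vs F='0': no prefix
  G='10' vs A='110': no prefix
  G='10' vs D='111': no prefix
  A='110' vs F='0': no prefix
  A='110' vs G='10': no prefix
  A='110' vs D='111': no prefix
  D='111' vs F='0': no prefix
  D='111' vs G='10': no prefix
  D='111' vs A='110': no prefix
No violation found over all pairs.

YES -- this is a valid prefix code. No codeword is a prefix of any other codeword.


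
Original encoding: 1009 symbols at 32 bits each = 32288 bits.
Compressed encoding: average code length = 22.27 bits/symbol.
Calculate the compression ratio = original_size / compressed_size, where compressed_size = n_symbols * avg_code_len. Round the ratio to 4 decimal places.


original_size = n_symbols * orig_bits = 1009 * 32 = 32288 bits
compressed_size = n_symbols * avg_code_len = 1009 * 22.27 = 22470.43 bits
ratio = original_size / compressed_size = 32288 / 22470.43 = 1.4369

Compression ratio = 1.4369


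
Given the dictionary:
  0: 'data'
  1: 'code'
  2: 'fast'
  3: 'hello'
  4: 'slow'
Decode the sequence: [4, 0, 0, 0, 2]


Look up each index in the dictionary:
  4 -> 'slow'
  0 -> 'data'
  0 -> 'data'
  0 -> 'data'
  2 -> 'fast'

Decoded: "slow data data data fast"


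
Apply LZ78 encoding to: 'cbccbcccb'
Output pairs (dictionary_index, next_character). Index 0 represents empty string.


LZ78 encoding steps:
Dictionary: {0: ''}
Step 1: w='' (idx 0), next='c' -> output (0, 'c'), add 'c' as idx 1
Step 2: w='' (idx 0), next='b' -> output (0, 'b'), add 'b' as idx 2
Step 3: w='c' (idx 1), next='c' -> output (1, 'c'), add 'cc' as idx 3
Step 4: w='b' (idx 2), next='c' -> output (2, 'c'), add 'bc' as idx 4
Step 5: w='cc' (idx 3), next='b' -> output (3, 'b'), add 'ccb' as idx 5


Encoded: [(0, 'c'), (0, 'b'), (1, 'c'), (2, 'c'), (3, 'b')]


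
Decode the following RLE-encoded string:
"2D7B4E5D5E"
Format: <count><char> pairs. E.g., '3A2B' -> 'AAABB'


Expanding each <count><char> pair:
  2D -> 'DD'
  7B -> 'BBBBBBB'
  4E -> 'EEEE'
  5D -> 'DDDDD'
  5E -> 'EEEEE'

Decoded = DDBBBBBBBEEEEDDDDDEEEEE


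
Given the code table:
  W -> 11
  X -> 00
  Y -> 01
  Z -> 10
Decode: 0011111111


Decoding:
00 -> X
11 -> W
11 -> W
11 -> W
11 -> W


Result: XWWWW


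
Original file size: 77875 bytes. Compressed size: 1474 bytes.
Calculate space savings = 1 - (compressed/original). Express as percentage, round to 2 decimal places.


ratio = compressed/original = 1474/77875 = 0.018928
savings = 1 - ratio = 1 - 0.018928 = 0.981072
as a percentage: 0.981072 * 100 = 98.11%

Space savings = 1 - 1474/77875 = 98.11%


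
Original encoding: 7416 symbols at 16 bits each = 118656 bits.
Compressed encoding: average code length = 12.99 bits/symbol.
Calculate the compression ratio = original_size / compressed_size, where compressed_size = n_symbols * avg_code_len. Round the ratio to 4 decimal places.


original_size = n_symbols * orig_bits = 7416 * 16 = 118656 bits
compressed_size = n_symbols * avg_code_len = 7416 * 12.99 = 96333.84 bits
ratio = original_size / compressed_size = 118656 / 96333.84 = 1.2317

Compression ratio = 1.2317


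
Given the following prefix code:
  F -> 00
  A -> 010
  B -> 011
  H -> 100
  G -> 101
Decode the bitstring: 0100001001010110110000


Decoding step by step:
Bits 010 -> A
Bits 00 -> F
Bits 010 -> A
Bits 010 -> A
Bits 101 -> G
Bits 101 -> G
Bits 100 -> H
Bits 00 -> F


Decoded message: AFAAGGHF
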